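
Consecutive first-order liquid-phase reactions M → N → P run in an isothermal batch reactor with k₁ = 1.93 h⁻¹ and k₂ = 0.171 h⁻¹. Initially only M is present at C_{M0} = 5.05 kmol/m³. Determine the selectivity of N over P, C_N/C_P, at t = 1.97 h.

The intermediate concentration in a first-order A→B→C sequence is C_N = k₁C_{M0}(e^(−k₁t) − e^(−k₂t))/(k₂−k₁).
e^(−k₁t) = e^(−1.93×1.97) = e^(−3.802) = 0.02232; e^(−k₂t) = e^(−0.3369) = 0.7140.
C_N = 1.93×5.05/(0.171−1.93) × (0.02232−0.7140) = (-5.541)×(-0.6917) = 3.833 kmol/m³.
C_M = C_{M0}e^(−k₁t) = 0.1127 kmol/m³, so C_P = C_{M0}−C_M−C_N = 1.105 kmol/m³; C_N/C_P = 3.47.

3.47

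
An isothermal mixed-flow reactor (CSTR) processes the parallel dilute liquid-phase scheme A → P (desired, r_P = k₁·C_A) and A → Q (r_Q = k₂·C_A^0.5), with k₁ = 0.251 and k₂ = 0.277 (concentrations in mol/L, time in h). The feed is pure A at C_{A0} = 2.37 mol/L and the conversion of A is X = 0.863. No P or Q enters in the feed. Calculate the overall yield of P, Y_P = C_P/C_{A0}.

Exit C_A = C_{A0}(1−X) = 2.37×0.137 = 0.3247 mol/L.
Rates in a CSTR are evaluated at the outlet concentration: r_P = 0.251×0.3247 = 0.08150, r_Q = 0.277×0.3247^0.5 = 0.1578.
Fraction of consumed A going to P: r_P/(r_P+r_Q) = 0.3405.
C_P = 0.3405·C_{A0}·X = 0.3405×2.37×0.863 = 0.696 mol/L; Y_P = C_P/C_{A0} = 0.294.

0.294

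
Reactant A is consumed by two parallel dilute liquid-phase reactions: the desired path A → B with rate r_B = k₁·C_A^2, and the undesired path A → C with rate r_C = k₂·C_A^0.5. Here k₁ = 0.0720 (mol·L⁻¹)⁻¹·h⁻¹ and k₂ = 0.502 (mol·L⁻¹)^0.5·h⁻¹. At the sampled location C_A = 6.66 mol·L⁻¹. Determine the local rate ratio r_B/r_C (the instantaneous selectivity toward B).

2.47

S_{B/C} = r_B/r_C = (k₁·C_A^2)/(k₂·C_A^0.5) = (k₁/k₂)·C_A^1.5.
= (0.0720×6.660^2) / (0.502×6.660^0.5) = 3.194/1.296 = 2.47.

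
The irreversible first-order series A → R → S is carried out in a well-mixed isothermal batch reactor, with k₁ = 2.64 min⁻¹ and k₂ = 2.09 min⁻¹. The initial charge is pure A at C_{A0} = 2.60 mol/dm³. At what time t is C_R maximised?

0.425 min

For first-order series the maximum of C_R occurs at t_opt = ln(k₂/k₁)/(k₂−k₁).
= ln(2.09/2.64)/(2.09−2.64) = ln(0.7917)/-0.5500 = -0.2336/-0.5500 = 0.425 min.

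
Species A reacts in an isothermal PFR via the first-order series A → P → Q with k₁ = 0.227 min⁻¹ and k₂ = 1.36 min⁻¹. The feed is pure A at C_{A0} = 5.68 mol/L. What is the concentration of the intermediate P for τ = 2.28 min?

The intermediate concentration in a first-order A→B→C sequence is C_P = k₁C_{A0}(e^(−k₁τ) − e^(−k₂τ))/(k₂−k₁).
e^(−k₁τ) = e^(−0.227×2.28) = e^(−0.5176) = 0.5960; e^(−k₂τ) = e^(−3.101) = 0.04501.
C_P = 0.227×5.68/(1.36−0.227) × (0.5960−0.04501) = 1.138×0.5510 = 0.6270 mol/L.

0.627 mol/L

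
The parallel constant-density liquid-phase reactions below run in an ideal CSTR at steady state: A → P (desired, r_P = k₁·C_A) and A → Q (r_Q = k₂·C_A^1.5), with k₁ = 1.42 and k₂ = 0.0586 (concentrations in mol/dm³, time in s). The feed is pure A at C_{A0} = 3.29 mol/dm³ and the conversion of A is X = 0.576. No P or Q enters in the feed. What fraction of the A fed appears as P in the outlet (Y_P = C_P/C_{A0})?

Exit C_A = C_{A0}(1−X) = 3.29×0.424 = 1.395 mol/dm³.
A CSTR operates uniformly at the exit composition, giving r_P = 1.981 and r_Q = 0.09655 (each k·C_A^n at C_A = 1.395).
Fraction of consumed A going to P: r_P/(r_P+r_Q) = 0.9535.
C_P = 0.9535·C_{A0}·X = 0.9535×3.29×0.576 = 1.81 mol/dm³; Y_P = C_P/C_{A0} = 0.549.

0.549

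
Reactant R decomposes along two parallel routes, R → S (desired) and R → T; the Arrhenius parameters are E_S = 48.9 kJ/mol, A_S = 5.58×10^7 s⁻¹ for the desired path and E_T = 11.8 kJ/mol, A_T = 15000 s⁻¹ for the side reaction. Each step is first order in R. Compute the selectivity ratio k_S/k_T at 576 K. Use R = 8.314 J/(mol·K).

Since both paths have the same order in R, the concentration cancels and S_{S/T} = k_S/k_T = (A_S/A_T)·exp[(E_T−E_S)/(RT)].
(E_T−E_S)/(RT) = (11.8−48.9)×10³/(8.314×576) = -37100/4789 = -7.747.
k_S/k_T = (5.58×10^7/15000)·exp(-7.747) = 3720 × 4.320×10^-4 = 1.61.

1.61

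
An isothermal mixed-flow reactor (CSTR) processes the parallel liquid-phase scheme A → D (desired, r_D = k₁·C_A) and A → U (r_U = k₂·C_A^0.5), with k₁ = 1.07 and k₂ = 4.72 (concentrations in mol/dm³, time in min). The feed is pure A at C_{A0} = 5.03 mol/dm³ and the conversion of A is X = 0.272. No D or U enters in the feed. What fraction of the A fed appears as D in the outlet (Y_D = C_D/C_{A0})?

Exit C_A = C_{A0}(1−X) = 5.03×0.728 = 3.662 mol/dm³.
Rates in a CSTR are evaluated at the outlet concentration: r_D = 1.07×3.662 = 3.918, r_U = 4.72×3.662^0.5 = 9.032.
Fraction of consumed A going to D: r_D/(r_D+r_U) = 0.3026.
C_D = 0.3026·C_{A0}·X = 0.3026×5.03×0.272 = 0.414 mol/dm³; Y_D = C_D/C_{A0} = 0.0823.

0.0823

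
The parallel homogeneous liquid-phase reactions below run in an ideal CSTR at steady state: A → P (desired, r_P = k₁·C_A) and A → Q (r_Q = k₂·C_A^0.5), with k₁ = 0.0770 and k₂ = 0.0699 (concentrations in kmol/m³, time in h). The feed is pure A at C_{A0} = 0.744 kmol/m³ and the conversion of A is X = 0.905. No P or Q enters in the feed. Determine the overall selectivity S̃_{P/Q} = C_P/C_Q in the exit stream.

0.293

Exit C_A = C_{A0}(1−X) = 0.744×0.0950 = 0.07068 kmol/m³.
A CSTR operates uniformly at the exit composition, giving r_P = 0.005442 and r_Q = 0.01858 (each k·C_A^n at C_A = 0.07068).
Overall selectivity = C_P/C_Q = r_Pτ/(r_Qτ) = r_P/r_Q = 0.293.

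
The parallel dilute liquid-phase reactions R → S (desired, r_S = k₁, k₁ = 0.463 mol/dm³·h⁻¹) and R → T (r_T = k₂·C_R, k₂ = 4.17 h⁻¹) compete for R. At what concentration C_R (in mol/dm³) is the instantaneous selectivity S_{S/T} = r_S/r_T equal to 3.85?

S_{S/T} = (k₁/k₂)·C_R⁻¹ ⇒ C_R = (S·k₂/k₁)^(-1).
= (3.85×4.17/0.463)^(-1) = (34.67)^(-1) = 0.0288 mol/dm³.

0.0288 mol/dm³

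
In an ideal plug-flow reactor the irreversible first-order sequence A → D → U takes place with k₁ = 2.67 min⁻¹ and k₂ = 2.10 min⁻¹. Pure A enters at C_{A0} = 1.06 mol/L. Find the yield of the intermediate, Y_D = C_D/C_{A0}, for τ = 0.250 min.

Solving the coupled first-order balances gives C_D(τ) = [k₁/(k₂−k₁)]·C_{A0}·(e^(−k₁τ) − e^(−k₂τ)).
e^(−k₁τ) = e^(−2.67×0.250) = e^(−0.6675) = 0.5130; e^(−k₂τ) = e^(−0.5250) = 0.5916.
C_D = 2.67×1.06/(2.10−2.67) × (0.5130−0.5916) = (-4.965)×(-0.07857) = 0.3901 mol/L.
Y_D = C_D/C_{A0} = 0.3901/1.06 = 0.368.

0.368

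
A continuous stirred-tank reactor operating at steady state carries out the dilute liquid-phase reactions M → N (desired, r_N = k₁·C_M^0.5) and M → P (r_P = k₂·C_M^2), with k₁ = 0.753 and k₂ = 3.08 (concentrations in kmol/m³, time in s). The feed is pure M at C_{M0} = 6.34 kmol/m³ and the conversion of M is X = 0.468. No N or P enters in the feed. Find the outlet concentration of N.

0.113 kmol/m³

Exit C_M = C_{M0}(1−X) = 6.34×0.532 = 3.373 kmol/m³.
In a CSTR the entire volume is at exit conditions, so r_N = 0.753×3.373^0.5 = 1.383 and r_P = 3.08×3.373^2 = 35.04.
Fraction of consumed M going to N: r_N/(r_N+r_P) = 0.03797.
C_N = 0.03797·C_{M0}·X = 0.03797×6.34×0.468 = 0.113 kmol/m³.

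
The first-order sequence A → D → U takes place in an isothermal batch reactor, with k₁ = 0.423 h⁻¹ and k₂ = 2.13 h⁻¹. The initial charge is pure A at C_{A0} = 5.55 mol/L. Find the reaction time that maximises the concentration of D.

The intermediate peaks when r₁ = r₂, i.e. k₁e^(−k₁t) = k₂e^(−k₂t), giving t_opt = ln(k₂/k₁)/(k₂−k₁).
= ln(2.13/0.423)/(2.13−0.423) = ln(5.035)/1.707 = 1.617/1.707 = 0.947 h.

0.947 h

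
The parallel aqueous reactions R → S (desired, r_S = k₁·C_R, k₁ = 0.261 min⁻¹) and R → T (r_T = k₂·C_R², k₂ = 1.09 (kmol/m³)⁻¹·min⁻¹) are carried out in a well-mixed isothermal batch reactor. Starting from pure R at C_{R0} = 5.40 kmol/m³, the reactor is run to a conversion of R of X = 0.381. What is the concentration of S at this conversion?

0.109 kmol/m³

C_R = C_{R0}(1−X) = 3.343 kmol/m³.
Along a PFR/batch, dC_S/dC_R = −r_S/(r_S+r_T) = −k₁/(k₁+k₂·C_R).
Integrating from C_{R0} to C_R: C_S = (0.261/1.09)·ln[(0.261+1.09·5.40)/(0.261+1.09·3.34)] = 0.2394·ln(6.147/3.904) = 0.1087 kmol/m³.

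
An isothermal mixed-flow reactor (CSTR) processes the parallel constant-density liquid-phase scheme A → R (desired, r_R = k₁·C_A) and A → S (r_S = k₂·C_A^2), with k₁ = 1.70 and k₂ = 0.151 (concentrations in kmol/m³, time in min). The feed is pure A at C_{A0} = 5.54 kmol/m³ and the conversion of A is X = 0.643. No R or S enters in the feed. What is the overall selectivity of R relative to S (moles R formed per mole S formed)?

5.69

Exit C_A = C_{A0}(1−X) = 5.54×0.357 = 1.978 kmol/m³.
Rates in a CSTR are evaluated at the outlet concentration: r_R = 1.70×1.978 = 3.362, r_S = 0.151×1.978^2 = 0.5907.
Overall selectivity = C_R/C_S = r_Rτ/(r_Sτ) = r_R/r_S = 5.69.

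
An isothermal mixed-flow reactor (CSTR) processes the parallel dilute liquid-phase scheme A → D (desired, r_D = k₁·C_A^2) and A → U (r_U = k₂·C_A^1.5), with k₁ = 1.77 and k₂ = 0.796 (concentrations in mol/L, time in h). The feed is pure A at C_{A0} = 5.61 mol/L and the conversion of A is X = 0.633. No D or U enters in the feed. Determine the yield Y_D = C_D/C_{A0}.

Exit C_A = C_{A0}(1−X) = 5.61×0.367 = 2.059 mol/L.
A CSTR operates uniformly at the exit composition, giving r_D = 7.503 and r_U = 2.352 (each k·C_A^n at C_A = 2.059).
Fraction of consumed A going to D: r_D/(r_D+r_U) = 0.7614.
C_D = 0.7614·C_{A0}·X = 0.7614×5.61×0.633 = 2.70 mol/L; Y_D = C_D/C_{A0} = 0.482.

0.482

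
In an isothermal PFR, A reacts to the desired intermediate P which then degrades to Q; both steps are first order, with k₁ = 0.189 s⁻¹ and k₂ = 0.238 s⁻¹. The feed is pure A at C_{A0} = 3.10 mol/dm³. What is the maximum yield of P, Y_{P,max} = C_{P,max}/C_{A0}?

0.326

Evaluating C_P at τ_opt = ln(k₂/k₁)/(k₂−k₁) gives C_{P,max}/C_{A0} = (k₁/k₂)^[k₂/(k₂−k₁)].
= (0.189/0.238)^(0.238/(0.238−0.189)) = (0.7941)^(4.857) = 0.3264.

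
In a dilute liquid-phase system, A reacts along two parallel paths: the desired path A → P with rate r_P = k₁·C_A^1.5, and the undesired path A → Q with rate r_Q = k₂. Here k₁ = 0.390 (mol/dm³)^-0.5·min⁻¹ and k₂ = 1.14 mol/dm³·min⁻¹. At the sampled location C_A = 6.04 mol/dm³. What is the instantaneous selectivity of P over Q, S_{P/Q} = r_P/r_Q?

S_{P/Q} = r_P/r_Q = (k₁·C_A^1.5)/(k₂) = (k₁/k₂)·C_A^1.5.
= (0.390×6.040^1.5) / (1.14) = 5.789/1.140 = 5.08.

5.08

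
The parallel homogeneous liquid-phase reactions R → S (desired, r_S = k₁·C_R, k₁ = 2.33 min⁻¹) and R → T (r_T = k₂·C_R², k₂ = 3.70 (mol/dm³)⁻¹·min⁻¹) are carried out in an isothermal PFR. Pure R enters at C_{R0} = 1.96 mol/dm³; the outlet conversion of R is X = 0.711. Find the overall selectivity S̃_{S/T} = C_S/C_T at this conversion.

0.536

C_R = C_{R0}(1−X) = 0.5664 mol/dm³.
Along a PFR/batch, dC_S/dC_R = −r_S/(r_S+r_T) = −k₁/(k₁+k₂·C_R).
Integrating from C_{R0} to C_R: C_S = (2.33/3.70)·ln[(2.33+3.70·1.96)/(2.33+3.70·0.566)] = 0.6297·ln(9.582/4.426) = 0.4864 mol/dm³.
C_T = (C_{R0}−C_R)−C_S = 0.9071 mol/dm³; S̃_{S/T} = 0.4864/0.9071 = 0.536.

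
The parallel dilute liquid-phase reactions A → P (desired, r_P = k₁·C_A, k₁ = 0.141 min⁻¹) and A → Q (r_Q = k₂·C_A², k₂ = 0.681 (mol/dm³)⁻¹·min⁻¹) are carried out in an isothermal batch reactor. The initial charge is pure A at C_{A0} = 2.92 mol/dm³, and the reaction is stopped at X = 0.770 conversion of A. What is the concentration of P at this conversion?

C_A = C_{A0}(1−X) = 0.6716 mol/dm³.
Along a PFR/batch, dC_P/dC_A = −r_P/(r_P+r_Q) = −k₁/(k₁+k₂·C_A).
Integrating from C_{A0} to C_A: C_P = (0.141/0.681)·ln[(0.141+0.681·2.92)/(0.141+0.681·0.672)] = 0.2070·ln(2.130/0.5984) = 0.2628 mol/dm³.

0.263 mol/dm³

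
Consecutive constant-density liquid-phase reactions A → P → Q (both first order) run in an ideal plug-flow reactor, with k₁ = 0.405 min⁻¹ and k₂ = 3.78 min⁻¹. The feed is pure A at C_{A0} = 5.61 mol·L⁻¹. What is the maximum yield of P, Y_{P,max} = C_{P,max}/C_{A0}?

For a first-order series the maximum intermediate yield is C_{P,max}/C_{A0} = (k₁/k₂)^[k₂/(k₂−k₁)].
= (0.405/3.78)^(3.78/(3.78−0.405)) = (0.1071)^(1.120) = 0.08195.

0.0820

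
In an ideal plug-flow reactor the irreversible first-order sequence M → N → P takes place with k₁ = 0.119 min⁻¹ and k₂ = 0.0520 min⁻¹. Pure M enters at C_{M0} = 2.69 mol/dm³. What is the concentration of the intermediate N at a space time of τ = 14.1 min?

Solving the coupled first-order balances gives C_N(τ) = [k₁/(k₂−k₁)]·C_{M0}·(e^(−k₁τ) − e^(−k₂τ)).
e^(−k₁τ) = e^(−0.119×14.1) = e^(−1.678) = 0.1868; e^(−k₂τ) = e^(−0.7332) = 0.4804.
C_N = 0.119×2.69/(0.0520−0.119) × (0.1868−0.4804) = (-4.778)×(-0.2936) = 1.403 mol/dm³.

1.40 mol/dm³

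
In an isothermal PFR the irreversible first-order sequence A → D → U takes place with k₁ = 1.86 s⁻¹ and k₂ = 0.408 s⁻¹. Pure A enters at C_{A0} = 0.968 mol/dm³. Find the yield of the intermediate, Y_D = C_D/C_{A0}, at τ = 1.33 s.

0.637

Solving the coupled first-order balances gives C_D(τ) = [k₁/(k₂−k₁)]·C_{A0}·(e^(−k₁τ) − e^(−k₂τ)).
e^(−k₁τ) = e^(−1.86×1.33) = e^(−2.474) = 0.08426; e^(−k₂τ) = e^(−0.5426) = 0.5812.
C_D = 1.86×0.968/(0.408−1.86) × (0.08426−0.5812) = (-1.240)×(-0.4969) = 0.6162 mol/dm³.
Y_D = C_D/C_{A0} = 0.6162/0.968 = 0.637.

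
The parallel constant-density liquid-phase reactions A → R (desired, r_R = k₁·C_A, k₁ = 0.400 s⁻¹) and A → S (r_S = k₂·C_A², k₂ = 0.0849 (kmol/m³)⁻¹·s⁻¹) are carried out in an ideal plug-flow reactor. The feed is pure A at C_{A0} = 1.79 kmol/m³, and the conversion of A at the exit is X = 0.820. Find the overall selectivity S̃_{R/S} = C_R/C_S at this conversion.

4.60

C_A = C_{A0}(1−X) = 0.3222 kmol/m³.
Along a PFR/batch, dC_R/dC_A = −r_R/(r_R+r_S) = −k₁/(k₁+k₂·C_A).
Integrating from C_{A0} to C_A: C_R = (0.400/0.0849)·ln[(0.400+0.0849·1.79)/(0.400+0.0849·0.322)] = 4.711·ln(0.5520/0.4274) = 1.206 kmol/m³.
C_S = (C_{A0}−C_A)−C_R = 0.2622 kmol/m³; S̃_{R/S} = 1.206/0.2622 = 4.60.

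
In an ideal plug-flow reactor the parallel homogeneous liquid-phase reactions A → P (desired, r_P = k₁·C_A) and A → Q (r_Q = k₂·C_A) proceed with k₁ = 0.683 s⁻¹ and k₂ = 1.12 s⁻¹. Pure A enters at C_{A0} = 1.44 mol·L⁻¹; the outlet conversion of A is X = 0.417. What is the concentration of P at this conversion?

C_A = C_{A0}(1−X) = 0.8395 mol·L⁻¹.
Both paths are first order in A, so the instantaneous fraction to P is constant: dC_P/d(−C_A) = k₁/(k₁+k₂) = 0.3788.
C_P = 0.3788·(C_{A0}−C_A) = 0.3788×0.6005 = 0.227 mol·L⁻¹.

0.227 mol·L⁻¹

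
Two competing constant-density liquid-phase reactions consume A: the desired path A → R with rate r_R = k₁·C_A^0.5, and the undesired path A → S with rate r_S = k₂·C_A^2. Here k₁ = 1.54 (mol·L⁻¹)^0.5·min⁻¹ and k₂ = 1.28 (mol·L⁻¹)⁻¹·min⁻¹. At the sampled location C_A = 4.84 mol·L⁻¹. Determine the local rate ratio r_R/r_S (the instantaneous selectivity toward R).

S_{R/S} = r_R/r_S = (k₁·C_A^0.5)/(k₂·C_A^2) = (k₁/k₂)·C_A^-1.5.
= (1.54×4.840^0.5) / (1.28×4.840^2) = 3.388/29.98 = 0.113.

0.113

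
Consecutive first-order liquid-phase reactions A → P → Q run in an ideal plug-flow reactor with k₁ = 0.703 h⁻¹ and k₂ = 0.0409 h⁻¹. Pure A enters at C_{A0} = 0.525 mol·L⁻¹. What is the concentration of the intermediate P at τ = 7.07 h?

0.414 mol·L⁻¹

For first-order series with pure A initially, C_P(τ) = k₁C_{A0}/(k₂−k₁)·(e^(−k₁τ) − e^(−k₂τ)).
e^(−k₁τ) = e^(−0.703×7.07) = e^(−4.970) = 0.006942; e^(−k₂τ) = e^(−0.2892) = 0.7489.
C_P = 0.703×0.525/(0.0409−0.703) × (0.006942−0.7489) = (-0.5574)×(-0.7419) = 0.4136 mol·L⁻¹.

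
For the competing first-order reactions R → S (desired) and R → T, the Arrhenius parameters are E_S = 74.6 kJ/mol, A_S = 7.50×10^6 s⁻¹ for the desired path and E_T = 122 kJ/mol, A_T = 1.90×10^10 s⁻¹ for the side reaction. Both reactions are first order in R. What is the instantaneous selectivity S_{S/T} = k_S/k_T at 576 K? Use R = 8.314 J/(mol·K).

7.85

Since both paths have the same order in R, the concentration cancels and S_{S/T} = k_S/k_T = (A_S/A_T)·exp[(E_T−E_S)/(RT)].
(E_T−E_S)/(RT) = (122−74.6)×10³/(8.314×576) = 47400/4789 = 9.898.
k_S/k_T = (7.50×10^6/1.90×10^10)·exp(9.898) = 3.947×10^-4 × 19890 = 7.85.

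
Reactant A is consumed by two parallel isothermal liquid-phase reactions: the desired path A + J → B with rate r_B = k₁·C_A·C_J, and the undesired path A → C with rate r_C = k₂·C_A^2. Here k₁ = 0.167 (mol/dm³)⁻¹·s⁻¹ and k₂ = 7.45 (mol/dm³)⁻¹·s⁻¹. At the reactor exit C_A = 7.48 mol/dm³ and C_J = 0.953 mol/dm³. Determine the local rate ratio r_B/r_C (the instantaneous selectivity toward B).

0.00286

S_{B/C} = r_B/r_C = (k₁·C_A·C_J)/(k₂·C_A^2) = (k₁/k₂)·C_A⁻¹·C_J.
= (0.167×7.480×0.9530) / (7.45×7.480^2) = 1.190/416.8 = 0.00286.
The undesired path is higher order in A, so low C_A (CSTR or dilute feed) favours B.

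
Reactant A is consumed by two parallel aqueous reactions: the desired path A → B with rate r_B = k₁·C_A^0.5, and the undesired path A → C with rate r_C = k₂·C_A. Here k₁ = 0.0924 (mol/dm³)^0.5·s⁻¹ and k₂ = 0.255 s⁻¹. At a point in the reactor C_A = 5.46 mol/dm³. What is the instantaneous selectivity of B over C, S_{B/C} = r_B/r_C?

S_{B/C} = r_B/r_C = (k₁·C_A^0.5)/(k₂·C_A) = (k₁/k₂)·C_A^-0.5.
= (0.0924×5.460^0.5) / (0.255×5.460) = 0.2159/1.392 = 0.155.

0.155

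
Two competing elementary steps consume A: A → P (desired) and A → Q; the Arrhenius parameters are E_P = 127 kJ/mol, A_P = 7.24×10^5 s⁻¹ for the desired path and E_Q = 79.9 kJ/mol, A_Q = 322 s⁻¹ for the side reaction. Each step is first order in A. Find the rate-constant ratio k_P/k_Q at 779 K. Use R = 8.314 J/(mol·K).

1.56

Since both paths have the same order in A, the concentration cancels and S_{P/Q} = k_P/k_Q = (A_P/A_Q)·exp[(E_Q−E_P)/(RT)].
(E_Q−E_P)/(RT) = (79.9−127)×10³/(8.314×779) = -47100/6477 = -7.272.
k_P/k_Q = (7.24×10^5/322)·exp(-7.272) = 2248 × 6.945×10^-4 = 1.56.
Since E_P > E_Q, raising the temperature improves selectivity toward P.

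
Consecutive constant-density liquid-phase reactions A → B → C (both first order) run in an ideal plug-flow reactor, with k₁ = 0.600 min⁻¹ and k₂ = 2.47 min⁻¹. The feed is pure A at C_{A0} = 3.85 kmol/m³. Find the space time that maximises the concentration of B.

The intermediate peaks when r₁ = r₂, i.e. k₁e^(−k₁τ) = k₂e^(−k₂τ), giving τ_opt = ln(k₂/k₁)/(k₂−k₁).
= ln(2.47/0.600)/(2.47−0.600) = ln(4.117)/1.870 = 1.415/1.870 = 0.757 min.

0.757 min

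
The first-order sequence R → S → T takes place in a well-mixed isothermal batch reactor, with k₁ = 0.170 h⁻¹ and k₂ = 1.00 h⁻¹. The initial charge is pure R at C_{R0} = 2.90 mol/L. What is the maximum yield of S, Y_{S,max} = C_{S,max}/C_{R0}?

0.118

Evaluating C_S at t_opt = ln(k₂/k₁)/(k₂−k₁) gives C_{S,max}/C_{R0} = (k₁/k₂)^[k₂/(k₂−k₁)].
= (0.170/1.00)^(1.00/(1.00−0.170)) = (0.1700)^(1.205) = 0.1183.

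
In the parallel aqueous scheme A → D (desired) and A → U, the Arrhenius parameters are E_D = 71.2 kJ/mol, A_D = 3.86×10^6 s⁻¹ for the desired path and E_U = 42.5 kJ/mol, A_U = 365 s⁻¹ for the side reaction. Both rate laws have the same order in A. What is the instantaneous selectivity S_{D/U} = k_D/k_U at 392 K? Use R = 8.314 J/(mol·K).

1.58

k_D/k_U = (A_D/A_U)·exp[−(E_D−E_U)/(RT)] = (A_D/A_U)·exp[(E_U−E_D)/(RT)].
(E_U−E_D)/(RT) = (42.5−71.2)×10³/(8.314×392) = -28700/3259 = -8.806.
k_D/k_U = (3.86×10^6/365)·exp(-8.806) = 10575 × 1.498×10^-4 = 1.58.
Since E_D > E_U, raising the temperature improves selectivity toward D.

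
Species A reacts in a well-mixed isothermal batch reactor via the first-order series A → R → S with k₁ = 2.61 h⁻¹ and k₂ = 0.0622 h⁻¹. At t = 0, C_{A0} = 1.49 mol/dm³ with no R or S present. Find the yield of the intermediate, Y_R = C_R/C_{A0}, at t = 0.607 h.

For first-order series with pure A initially, C_R(t) = k₁C_{A0}/(k₂−k₁)·(e^(−k₁t) − e^(−k₂t)).
e^(−k₁t) = e^(−2.61×0.607) = e^(−1.584) = 0.2051; e^(−k₂t) = e^(−0.03776) = 0.9629.
C_R = 2.61×1.49/(0.0622−2.61) × (0.2051−0.9629) = (-1.526)×(-0.7579) = 1.157 mol/dm³.
Y_R = C_R/C_{A0} = 1.157/1.49 = 0.776.

0.776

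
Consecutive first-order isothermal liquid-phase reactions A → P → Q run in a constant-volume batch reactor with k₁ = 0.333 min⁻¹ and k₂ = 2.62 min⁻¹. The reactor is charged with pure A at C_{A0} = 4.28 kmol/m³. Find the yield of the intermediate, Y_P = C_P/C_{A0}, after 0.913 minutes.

Solving the coupled first-order balances gives C_P(t) = [k₁/(k₂−k₁)]·C_{A0}·(e^(−k₁t) − e^(−k₂t)).
e^(−k₁t) = e^(−0.333×0.913) = e^(−0.3040) = 0.7378; e^(−k₂t) = e^(−2.392) = 0.09144.
C_P = 0.333×4.28/(2.62−0.333) × (0.7378−0.09144) = 0.6232×0.6464 = 0.4028 kmol/m³.
Y_P = C_P/C_{A0} = 0.4028/4.28 = 0.0941.

0.0941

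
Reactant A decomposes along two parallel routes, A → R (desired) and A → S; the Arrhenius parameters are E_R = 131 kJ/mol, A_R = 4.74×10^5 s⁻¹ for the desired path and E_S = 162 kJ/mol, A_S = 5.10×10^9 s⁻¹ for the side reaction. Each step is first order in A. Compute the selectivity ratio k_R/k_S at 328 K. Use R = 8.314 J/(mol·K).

k_R/k_S = (A_R/A_S)·exp[−(E_R−E_S)/(RT)] = (A_R/A_S)·exp[(E_S−E_R)/(RT)].
(E_S−E_R)/(RT) = (162−131)×10³/(8.314×328) = 31000/2727 = 11.37.
k_R/k_S = (4.74×10^5/5.10×10^9)·exp(11.37) = 9.294×10^-5 × 86495 = 8.04.
Since E_R < E_S, lowering the temperature improves selectivity toward R.

8.04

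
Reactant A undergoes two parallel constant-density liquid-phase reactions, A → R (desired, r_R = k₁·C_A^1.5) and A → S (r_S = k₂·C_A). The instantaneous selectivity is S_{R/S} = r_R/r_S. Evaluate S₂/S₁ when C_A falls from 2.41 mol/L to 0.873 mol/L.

0.602

S_{R/S} = (k₁/k₂)·C_A^0.5, so S₂/S₁ = (C_{A,2}/C_{A,1})^0.5.
= (0.873/2.41)^0.5 = (0.3622)^0.5 = 0.602.
Selectivity toward R falls as C_A falls — high-concentration operation is favoured.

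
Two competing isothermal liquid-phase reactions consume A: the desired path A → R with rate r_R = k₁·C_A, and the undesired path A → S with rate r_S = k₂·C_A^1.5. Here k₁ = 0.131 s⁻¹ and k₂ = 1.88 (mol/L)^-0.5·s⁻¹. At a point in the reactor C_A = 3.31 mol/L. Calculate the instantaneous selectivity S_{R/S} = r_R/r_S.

S_{R/S} = r_R/r_S = (k₁·C_A)/(k₂·C_A^1.5) = (k₁/k₂)·C_A^-0.5.
= (0.131×3.310) / (1.88×3.310^1.5) = 0.4336/11.32 = 0.0383.

0.0383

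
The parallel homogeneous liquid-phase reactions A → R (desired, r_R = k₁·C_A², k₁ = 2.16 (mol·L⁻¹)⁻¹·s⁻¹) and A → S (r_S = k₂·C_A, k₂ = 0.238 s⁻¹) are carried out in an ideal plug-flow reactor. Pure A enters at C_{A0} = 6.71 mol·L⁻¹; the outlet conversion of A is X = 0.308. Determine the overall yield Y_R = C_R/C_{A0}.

C_A = C_{A0}(1−X) = 4.643 mol·L⁻¹.
Along a PFR/batch, dC_S/dC_A = −r_S/(r_R+r_S) = −k₂/(k₂+k₁·C_A).
Integrating from C_{A0} to C_A: C_S = (0.238/2.16)·ln[(0.238+2.16·6.71)/(0.238+2.16·4.64)] = 0.1102·ln(14.73/10.27) = 0.03978 mol·L⁻¹.
Then C_R = (C_{A0}−C_A) − C_S = 2.067 − 0.03978 = 2.027 mol·L⁻¹.
Y_R = C_R/C_{A0} = 2.027/6.71 = 0.302.

0.302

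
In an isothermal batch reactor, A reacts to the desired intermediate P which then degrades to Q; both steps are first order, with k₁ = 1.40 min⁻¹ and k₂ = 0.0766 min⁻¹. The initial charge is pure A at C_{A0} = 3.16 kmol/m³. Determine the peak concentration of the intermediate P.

2.67 kmol/m³

For a first-order series the maximum intermediate yield is C_{P,max}/C_{A0} = (k₁/k₂)^[k₂/(k₂−k₁)].
= (1.40/0.0766)^(0.0766/(0.0766−1.40)) = (18.28)^(-0.05788) = 0.8452.
C_{P,max} = 0.8452×3.16 = 2.67 kmol/m³.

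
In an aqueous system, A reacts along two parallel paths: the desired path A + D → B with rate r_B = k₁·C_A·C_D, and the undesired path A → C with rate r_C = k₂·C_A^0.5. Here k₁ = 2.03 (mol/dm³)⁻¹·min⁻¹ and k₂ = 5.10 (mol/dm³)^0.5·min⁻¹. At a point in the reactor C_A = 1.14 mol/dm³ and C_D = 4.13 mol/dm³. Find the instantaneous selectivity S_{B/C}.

1.76

S_{B/C} = r_B/r_C = (k₁·C_A·C_D)/(k₂·C_A^0.5) = (k₁/k₂)·C_A^0.5·C_D.
= (2.03×1.140×4.130) / (5.10×1.140^0.5) = 9.558/5.445 = 1.76.
Since the desired path is higher order in A, keeping C_A high (PFR or concentrated feed) favours B.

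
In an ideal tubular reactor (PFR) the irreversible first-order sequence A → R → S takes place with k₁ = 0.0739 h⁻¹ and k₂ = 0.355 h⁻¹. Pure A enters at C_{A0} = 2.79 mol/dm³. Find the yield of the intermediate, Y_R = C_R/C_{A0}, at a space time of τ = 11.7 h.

For first-order series with pure A initially, C_R(τ) = k₁C_{A0}/(k₂−k₁)·(e^(−k₁τ) − e^(−k₂τ)).
e^(−k₁τ) = e^(−0.0739×11.7) = e^(−0.8646) = 0.4212; e^(−k₂τ) = e^(−4.153) = 0.01571.
C_R = 0.0739×2.79/(0.355−0.0739) × (0.4212−0.01571) = 0.7335×0.4055 = 0.2974 mol/dm³.
Y_R = C_R/C_{A0} = 0.2974/2.79 = 0.107.

0.107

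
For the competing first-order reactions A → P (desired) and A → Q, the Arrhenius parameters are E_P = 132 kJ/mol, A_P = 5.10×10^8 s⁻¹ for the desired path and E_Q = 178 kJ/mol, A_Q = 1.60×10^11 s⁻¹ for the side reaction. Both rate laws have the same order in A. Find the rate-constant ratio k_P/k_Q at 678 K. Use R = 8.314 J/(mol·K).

11.2

With equal orders, S_{P/Q} = k_P/k_Q = (A_P/A_Q)·exp[(E_Q−E_P)/(RT)].
(E_Q−E_P)/(RT) = (178−132)×10³/(8.314×678) = 46000/5637 = 8.161.
k_P/k_Q = (5.10×10^8/1.60×10^11)·exp(8.161) = 0.003187 × 3500 = 11.2.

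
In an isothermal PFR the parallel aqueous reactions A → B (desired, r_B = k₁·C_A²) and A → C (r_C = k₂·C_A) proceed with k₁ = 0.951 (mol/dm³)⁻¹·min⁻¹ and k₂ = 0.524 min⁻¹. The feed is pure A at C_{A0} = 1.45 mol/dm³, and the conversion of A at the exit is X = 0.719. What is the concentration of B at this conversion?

0.637 mol/dm³

C_A = C_{A0}(1−X) = 0.4075 mol/dm³.
Along a PFR/batch, dC_C/dC_A = −r_C/(r_B+r_C) = −k₂/(k₂+k₁·C_A).
Integrating from C_{A0} to C_A: C_C = (0.524/0.951)·ln[(0.524+0.951·1.45)/(0.524+0.951·0.407)] = 0.5510·ln(1.903/0.9115) = 0.4056 mol/dm³.
Then C_B = (C_{A0}−C_A) − C_C = 1.043 − 0.4056 = 0.6370 mol/dm³.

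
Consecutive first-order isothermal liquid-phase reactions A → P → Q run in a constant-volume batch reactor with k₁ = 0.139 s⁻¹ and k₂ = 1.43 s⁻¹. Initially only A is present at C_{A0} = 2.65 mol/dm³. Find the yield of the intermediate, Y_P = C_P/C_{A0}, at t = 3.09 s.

The intermediate concentration in a first-order A→B→C sequence is C_P = k₁C_{A0}(e^(−k₁t) − e^(−k₂t))/(k₂−k₁).
e^(−k₁t) = e^(−0.139×3.09) = e^(−0.4295) = 0.6508; e^(−k₂t) = e^(−4.419) = 0.01205.
C_P = 0.139×2.65/(1.43−0.139) × (0.6508−0.01205) = 0.2853×0.6388 = 0.1823 mol/dm³.
Y_P = C_P/C_{A0} = 0.1823/2.65 = 0.0688.

0.0688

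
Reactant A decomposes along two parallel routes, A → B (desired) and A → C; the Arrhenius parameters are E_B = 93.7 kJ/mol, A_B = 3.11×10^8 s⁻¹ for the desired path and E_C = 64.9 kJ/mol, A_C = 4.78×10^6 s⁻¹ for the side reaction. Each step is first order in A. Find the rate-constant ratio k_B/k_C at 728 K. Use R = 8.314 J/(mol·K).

Since both paths have the same order in A, the concentration cancels and S_{B/C} = k_B/k_C = (A_B/A_C)·exp[(E_C−E_B)/(RT)].
(E_C−E_B)/(RT) = (64.9−93.7)×10³/(8.314×728) = -28800/6053 = -4.758.
k_B/k_C = (3.11×10^8/4.78×10^6)·exp(-4.758) = 65.06 × 0.008580 = 0.558.
Since E_B > E_C, raising the temperature improves selectivity toward B.

0.558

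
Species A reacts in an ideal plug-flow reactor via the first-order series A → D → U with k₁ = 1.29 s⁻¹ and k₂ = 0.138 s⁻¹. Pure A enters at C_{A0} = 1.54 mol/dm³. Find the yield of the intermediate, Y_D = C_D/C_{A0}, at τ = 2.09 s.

0.764

Solving the coupled first-order balances gives C_D(τ) = [k₁/(k₂−k₁)]·C_{A0}·(e^(−k₁τ) − e^(−k₂τ)).
e^(−k₁τ) = e^(−1.29×2.09) = e^(−2.696) = 0.06747; e^(−k₂τ) = e^(−0.2884) = 0.7494.
C_D = 1.29×1.54/(0.138−1.29) × (0.06747−0.7494) = (-1.724)×(-0.6820) = 1.176 mol/dm³.
Y_D = C_D/C_{A0} = 1.176/1.54 = 0.764.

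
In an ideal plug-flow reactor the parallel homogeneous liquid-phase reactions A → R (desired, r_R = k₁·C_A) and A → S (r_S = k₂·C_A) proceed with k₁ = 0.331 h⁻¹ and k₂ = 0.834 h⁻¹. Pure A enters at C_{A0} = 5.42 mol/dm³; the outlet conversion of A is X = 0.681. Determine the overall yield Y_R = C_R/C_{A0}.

0.193

C_A = C_{A0}(1−X) = 1.729 mol/dm³.
Both paths are first order in A, so the instantaneous fraction to R is constant: dC_R/d(−C_A) = k₁/(k₁+k₂) = 0.2841.
C_R = 0.2841·(C_{A0}−C_A) = 0.2841×3.691 = 1.05 mol/dm³.
Y_R = C_R/C_{A0} = 1.049/5.42 = 0.193.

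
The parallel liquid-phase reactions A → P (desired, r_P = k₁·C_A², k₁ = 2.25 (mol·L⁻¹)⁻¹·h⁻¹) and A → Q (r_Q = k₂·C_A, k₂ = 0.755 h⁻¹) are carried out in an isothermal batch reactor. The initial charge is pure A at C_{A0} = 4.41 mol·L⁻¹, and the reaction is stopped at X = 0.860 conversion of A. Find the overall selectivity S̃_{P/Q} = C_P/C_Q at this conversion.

C_A = C_{A0}(1−X) = 0.6174 mol·L⁻¹.
Along a PFR/batch, dC_Q/dC_A = −r_Q/(r_P+r_Q) = −k₂/(k₂+k₁·C_A).
Integrating from C_{A0} to C_A: C_Q = (0.755/2.25)·ln[(0.755+2.25·4.41)/(0.755+2.25·0.617)] = 0.3356·ln(10.68/2.144) = 0.5387 mol·L⁻¹.
Then C_P = (C_{A0}−C_A) − C_Q = 3.793 − 0.5387 = 3.254 mol·L⁻¹.
S̃_{P/Q} = C_P/C_Q = 3.254/0.5387 = 6.04.

6.04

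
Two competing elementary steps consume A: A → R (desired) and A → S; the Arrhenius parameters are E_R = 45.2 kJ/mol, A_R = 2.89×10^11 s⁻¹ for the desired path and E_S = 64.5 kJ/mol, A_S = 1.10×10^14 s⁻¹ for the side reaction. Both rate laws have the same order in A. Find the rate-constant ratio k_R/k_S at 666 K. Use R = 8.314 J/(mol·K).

With equal orders, S_{R/S} = k_R/k_S = (A_R/A_S)·exp[(E_S−E_R)/(RT)].
(E_S−E_R)/(RT) = (64.5−45.2)×10³/(8.314×666) = 19300/5537 = 3.486.
k_R/k_S = (2.89×10^11/1.10×10^14)·exp(3.486) = 0.002627 × 32.64 = 0.0858.

0.0858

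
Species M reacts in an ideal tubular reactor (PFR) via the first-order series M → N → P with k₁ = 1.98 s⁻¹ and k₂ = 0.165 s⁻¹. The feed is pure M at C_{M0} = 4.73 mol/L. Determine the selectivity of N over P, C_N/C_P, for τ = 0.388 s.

27.4

For first-order series with pure M initially, C_N(τ) = k₁C_{M0}/(k₂−k₁)·(e^(−k₁τ) − e^(−k₂τ)).
e^(−k₁τ) = e^(−1.98×0.388) = e^(−0.7682) = 0.4638; e^(−k₂τ) = e^(−0.06402) = 0.9380.
C_N = 1.98×4.73/(0.165−1.98) × (0.4638−0.9380) = (-5.160)×(-0.4742) = 2.447 mol/L.
C_M = C_{M0}e^(−k₁τ) = 2.194 mol/L, so C_P = C_{M0}−C_M−C_N = 0.08944 mol/L; C_N/C_P = 27.4.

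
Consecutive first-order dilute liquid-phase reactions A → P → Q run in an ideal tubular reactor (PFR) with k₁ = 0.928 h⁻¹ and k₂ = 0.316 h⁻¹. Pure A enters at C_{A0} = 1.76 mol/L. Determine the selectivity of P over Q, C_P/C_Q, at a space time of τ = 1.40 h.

3.37

Solving the coupled first-order balances gives C_P(τ) = [k₁/(k₂−k₁)]·C_{A0}·(e^(−k₁τ) − e^(−k₂τ)).
e^(−k₁τ) = e^(−0.928×1.40) = e^(−1.299) = 0.2727; e^(−k₂τ) = e^(−0.4424) = 0.6425.
C_P = 0.928×1.76/(0.316−0.928) × (0.2727−0.6425) = (-2.669)×(-0.3697) = 0.9868 mol/L.
C_A = C_{A0}e^(−k₁τ) = 0.4800 mol/L, so C_Q = C_{A0}−C_A−C_P = 0.2932 mol/L; C_P/C_Q = 3.37.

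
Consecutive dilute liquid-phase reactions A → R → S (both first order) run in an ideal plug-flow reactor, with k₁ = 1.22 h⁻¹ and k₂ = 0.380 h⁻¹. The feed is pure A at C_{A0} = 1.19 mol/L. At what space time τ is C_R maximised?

1.39 h

Setting dC_R/dτ = 0 gives τ_opt = ln(k₂/k₁)/(k₂−k₁).
= ln(0.380/1.22)/(0.380−1.22) = ln(0.3115)/-0.8400 = -1.166/-0.8400 = 1.39 h.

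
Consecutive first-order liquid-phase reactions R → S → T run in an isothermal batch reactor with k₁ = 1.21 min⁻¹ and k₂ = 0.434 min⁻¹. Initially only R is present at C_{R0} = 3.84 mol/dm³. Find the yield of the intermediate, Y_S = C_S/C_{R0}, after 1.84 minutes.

Solving the coupled first-order balances gives C_S(t) = [k₁/(k₂−k₁)]·C_{R0}·(e^(−k₁t) − e^(−k₂t)).
e^(−k₁t) = e^(−1.21×1.84) = e^(−2.226) = 0.1079; e^(−k₂t) = e^(−0.7986) = 0.4500.
C_S = 1.21×3.84/(0.434−1.21) × (0.1079−0.4500) = (-5.988)×(-0.3421) = 2.048 mol/dm³.
Y_S = C_S/C_{R0} = 2.048/3.84 = 0.533.

0.533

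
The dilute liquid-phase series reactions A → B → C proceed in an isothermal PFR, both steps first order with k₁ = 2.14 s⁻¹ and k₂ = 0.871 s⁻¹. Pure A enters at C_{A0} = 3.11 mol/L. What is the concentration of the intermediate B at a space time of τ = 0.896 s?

For first-order series with pure A initially, C_B(τ) = k₁C_{A0}/(k₂−k₁)·(e^(−k₁τ) − e^(−k₂τ)).
e^(−k₁τ) = e^(−2.14×0.896) = e^(−1.917) = 0.1470; e^(−k₂τ) = e^(−0.7804) = 0.4582.
C_B = 2.14×3.11/(0.871−2.14) × (0.1470−0.4582) = (-5.245)×(-0.3112) = 1.632 mol/L.

1.63 mol/L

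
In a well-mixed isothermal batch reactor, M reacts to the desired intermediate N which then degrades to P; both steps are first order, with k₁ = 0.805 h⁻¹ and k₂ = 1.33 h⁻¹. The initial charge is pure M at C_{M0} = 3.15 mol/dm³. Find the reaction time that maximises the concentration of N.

0.956 h

Setting dC_N/dt = 0 gives t_opt = ln(k₂/k₁)/(k₂−k₁).
= ln(1.33/0.805)/(1.33−0.805) = ln(1.652)/0.5250 = 0.5021/0.5250 = 0.956 h.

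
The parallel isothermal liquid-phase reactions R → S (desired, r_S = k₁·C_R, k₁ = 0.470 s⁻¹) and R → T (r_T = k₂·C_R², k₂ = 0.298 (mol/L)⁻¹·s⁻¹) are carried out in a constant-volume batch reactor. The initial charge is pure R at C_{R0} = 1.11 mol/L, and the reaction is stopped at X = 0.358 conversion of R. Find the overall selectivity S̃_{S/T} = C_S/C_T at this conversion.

C_R = C_{R0}(1−X) = 0.7126 mol/L.
Along a PFR/batch, dC_S/dC_R = −r_S/(r_S+r_T) = −k₁/(k₁+k₂·C_R).
Integrating from C_{R0} to C_R: C_S = (0.470/0.298)·ln[(0.470+0.298·1.11)/(0.470+0.298·0.713)] = 1.577·ln(0.8008/0.6824) = 0.2524 mol/L.
C_T = (C_{R0}−C_R)−C_S = 0.1450 mol/L; S̃_{S/T} = 0.2524/0.1450 = 1.74.

1.74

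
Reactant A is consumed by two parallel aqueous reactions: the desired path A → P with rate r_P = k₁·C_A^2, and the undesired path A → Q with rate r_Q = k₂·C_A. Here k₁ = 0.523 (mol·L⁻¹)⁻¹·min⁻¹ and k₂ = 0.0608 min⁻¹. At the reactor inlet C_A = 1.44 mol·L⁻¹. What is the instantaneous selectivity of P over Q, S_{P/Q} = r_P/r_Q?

12.4

S_{P/Q} = r_P/r_Q = (k₁·C_A^2)/(k₂·C_A) = (k₁/k₂)·C_A.
= (0.523×1.440^2) / (0.0608×1.440) = 1.084/0.08755 = 12.4.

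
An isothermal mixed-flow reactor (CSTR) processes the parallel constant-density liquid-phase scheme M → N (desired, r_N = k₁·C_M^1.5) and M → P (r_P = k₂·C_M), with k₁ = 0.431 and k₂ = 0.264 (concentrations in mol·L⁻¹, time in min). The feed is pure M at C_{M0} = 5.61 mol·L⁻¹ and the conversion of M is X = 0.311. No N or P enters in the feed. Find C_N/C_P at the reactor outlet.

3.21

Exit C_M = C_{M0}(1−X) = 5.61×0.689 = 3.865 mol·L⁻¹.
Rates in a CSTR are evaluated at the outlet concentration: r_N = 0.431×3.865^1.5 = 3.275, r_P = 0.264×3.865 = 1.020.
Overall selectivity = C_N/C_P = r_Nτ/(r_Pτ) = r_N/r_P = 3.21.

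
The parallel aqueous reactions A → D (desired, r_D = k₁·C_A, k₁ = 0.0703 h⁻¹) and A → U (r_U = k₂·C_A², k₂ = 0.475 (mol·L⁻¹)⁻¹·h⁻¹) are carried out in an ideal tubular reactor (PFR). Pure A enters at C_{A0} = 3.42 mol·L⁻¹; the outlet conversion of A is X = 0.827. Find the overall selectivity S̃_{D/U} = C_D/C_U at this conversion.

0.0897

C_A = C_{A0}(1−X) = 0.5917 mol·L⁻¹.
Along a PFR/batch, dC_D/dC_A = −r_D/(r_D+r_U) = −k₁/(k₁+k₂·C_A).
Integrating from C_{A0} to C_A: C_D = (0.0703/0.475)·ln[(0.0703+0.475·3.42)/(0.0703+0.475·0.592)] = 0.1480·ln(1.695/0.3513) = 0.2329 mol·L⁻¹.
C_U = (C_{A0}−C_A)−C_D = 2.595 mol·L⁻¹; S̃_{D/U} = 0.2329/2.595 = 0.0897.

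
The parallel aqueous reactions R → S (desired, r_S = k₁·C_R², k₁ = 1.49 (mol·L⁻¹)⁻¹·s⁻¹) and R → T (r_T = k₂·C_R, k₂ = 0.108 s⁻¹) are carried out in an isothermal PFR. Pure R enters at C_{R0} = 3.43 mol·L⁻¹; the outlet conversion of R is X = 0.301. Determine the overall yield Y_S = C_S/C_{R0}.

C_R = C_{R0}(1−X) = 2.398 mol·L⁻¹.
Along a PFR/batch, dC_T/dC_R = −r_T/(r_S+r_T) = −k₂/(k₂+k₁·C_R).
Integrating from C_{R0} to C_R: C_T = (0.108/1.49)·ln[(0.108+1.49·3.43)/(0.108+1.49·2.40)] = 0.07248·ln(5.219/3.680) = 0.02531 mol·L⁻¹.
Then C_S = (C_{R0}−C_R) − C_T = 1.032 − 0.02531 = 1.007 mol·L⁻¹.
Y_S = C_S/C_{R0} = 1.007/3.43 = 0.294.

0.294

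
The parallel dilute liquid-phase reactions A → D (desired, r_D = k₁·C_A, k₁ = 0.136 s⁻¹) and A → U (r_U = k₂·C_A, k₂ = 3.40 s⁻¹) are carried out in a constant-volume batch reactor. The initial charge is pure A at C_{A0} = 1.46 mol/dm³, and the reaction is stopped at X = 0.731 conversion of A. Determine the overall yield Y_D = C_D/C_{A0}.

0.0281

C_A = C_{A0}(1−X) = 0.3927 mol/dm³.
Both paths are first order in A, so the instantaneous fraction to D is constant: dC_D/d(−C_A) = k₁/(k₁+k₂) = 0.03846.
C_D = 0.03846·(C_{A0}−C_A) = 0.03846×1.067 = 0.0410 mol/dm³.
Y_D = C_D/C_{A0} = 0.04105/1.46 = 0.0281.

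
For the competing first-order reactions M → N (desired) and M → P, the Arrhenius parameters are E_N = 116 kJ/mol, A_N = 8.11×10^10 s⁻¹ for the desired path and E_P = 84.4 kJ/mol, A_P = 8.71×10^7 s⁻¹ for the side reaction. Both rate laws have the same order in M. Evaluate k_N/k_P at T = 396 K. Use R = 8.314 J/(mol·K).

0.0632

k_N/k_P = (A_N/A_P)·exp[−(E_N−E_P)/(RT)] = (A_N/A_P)·exp[(E_P−E_N)/(RT)].
(E_P−E_N)/(RT) = (84.4−116)×10³/(8.314×396) = -31600/3292 = -9.598.
k_N/k_P = (8.11×10^10/8.71×10^7)·exp(-9.598) = 931.1 × 6.786×10^-5 = 0.0632.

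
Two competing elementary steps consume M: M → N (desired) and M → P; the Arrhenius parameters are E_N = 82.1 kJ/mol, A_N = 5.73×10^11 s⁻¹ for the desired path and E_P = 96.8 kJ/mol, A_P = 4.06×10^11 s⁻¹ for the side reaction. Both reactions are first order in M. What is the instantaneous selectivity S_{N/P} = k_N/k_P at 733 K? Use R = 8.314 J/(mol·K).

k_N/k_P = (A_N/A_P)·exp[−(E_N−E_P)/(RT)] = (A_N/A_P)·exp[(E_P−E_N)/(RT)].
(E_P−E_N)/(RT) = (96.8−82.1)×10³/(8.314×733) = 14700/6094 = 2.412.
k_N/k_P = (5.73×10^11/4.06×10^11)·exp(2.412) = 1.411 × 11.16 = 15.7.
Since E_N < E_P, lowering the temperature improves selectivity toward N.

15.7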